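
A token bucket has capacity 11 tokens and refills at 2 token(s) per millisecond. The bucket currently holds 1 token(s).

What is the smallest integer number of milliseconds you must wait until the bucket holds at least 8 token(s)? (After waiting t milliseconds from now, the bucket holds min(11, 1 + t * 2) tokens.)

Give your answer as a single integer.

Need 1 + t * 2 >= 8, so t >= 7/2.
Smallest integer t = ceil(7/2) = 4.

Answer: 4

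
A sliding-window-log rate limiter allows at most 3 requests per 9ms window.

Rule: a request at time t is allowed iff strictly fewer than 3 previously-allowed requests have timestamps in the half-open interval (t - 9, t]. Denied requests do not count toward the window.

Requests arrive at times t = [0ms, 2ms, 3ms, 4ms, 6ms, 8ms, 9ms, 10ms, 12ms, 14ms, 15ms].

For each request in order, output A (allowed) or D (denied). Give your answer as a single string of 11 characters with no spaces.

Tracking allowed requests in the window:
  req#1 t=0ms: ALLOW
  req#2 t=2ms: ALLOW
  req#3 t=3ms: ALLOW
  req#4 t=4ms: DENY
  req#5 t=6ms: DENY
  req#6 t=8ms: DENY
  req#7 t=9ms: ALLOW
  req#8 t=10ms: DENY
  req#9 t=12ms: ALLOW
  req#10 t=14ms: ALLOW
  req#11 t=15ms: DENY

Answer: AAADDDADAAD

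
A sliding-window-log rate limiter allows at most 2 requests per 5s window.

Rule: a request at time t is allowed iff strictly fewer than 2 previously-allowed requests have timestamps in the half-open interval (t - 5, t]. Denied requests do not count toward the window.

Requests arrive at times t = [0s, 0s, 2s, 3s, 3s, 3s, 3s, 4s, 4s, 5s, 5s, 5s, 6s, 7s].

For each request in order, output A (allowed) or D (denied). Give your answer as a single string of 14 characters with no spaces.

Tracking allowed requests in the window:
  req#1 t=0s: ALLOW
  req#2 t=0s: ALLOW
  req#3 t=2s: DENY
  req#4 t=3s: DENY
  req#5 t=3s: DENY
  req#6 t=3s: DENY
  req#7 t=3s: DENY
  req#8 t=4s: DENY
  req#9 t=4s: DENY
  req#10 t=5s: ALLOW
  req#11 t=5s: ALLOW
  req#12 t=5s: DENY
  req#13 t=6s: DENY
  req#14 t=7s: DENY

Answer: AADDDDDDDAADDD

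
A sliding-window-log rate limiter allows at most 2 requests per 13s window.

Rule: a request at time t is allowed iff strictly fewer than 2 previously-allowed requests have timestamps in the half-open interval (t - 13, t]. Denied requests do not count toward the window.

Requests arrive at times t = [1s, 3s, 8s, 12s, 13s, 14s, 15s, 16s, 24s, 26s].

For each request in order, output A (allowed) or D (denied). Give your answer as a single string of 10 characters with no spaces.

Tracking allowed requests in the window:
  req#1 t=1s: ALLOW
  req#2 t=3s: ALLOW
  req#3 t=8s: DENY
  req#4 t=12s: DENY
  req#5 t=13s: DENY
  req#6 t=14s: ALLOW
  req#7 t=15s: DENY
  req#8 t=16s: ALLOW
  req#9 t=24s: DENY
  req#10 t=26s: DENY

Answer: AADDDADADD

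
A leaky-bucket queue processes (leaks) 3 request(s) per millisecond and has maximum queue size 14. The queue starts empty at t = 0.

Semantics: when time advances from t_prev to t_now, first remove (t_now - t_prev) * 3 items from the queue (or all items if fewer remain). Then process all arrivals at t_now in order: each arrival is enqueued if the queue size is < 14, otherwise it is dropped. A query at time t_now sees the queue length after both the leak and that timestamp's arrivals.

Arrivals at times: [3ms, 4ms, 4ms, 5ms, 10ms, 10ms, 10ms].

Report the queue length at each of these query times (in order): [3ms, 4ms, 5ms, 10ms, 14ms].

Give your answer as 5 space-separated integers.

Answer: 1 2 1 3 0

Derivation:
Queue lengths at query times:
  query t=3ms: backlog = 1
  query t=4ms: backlog = 2
  query t=5ms: backlog = 1
  query t=10ms: backlog = 3
  query t=14ms: backlog = 0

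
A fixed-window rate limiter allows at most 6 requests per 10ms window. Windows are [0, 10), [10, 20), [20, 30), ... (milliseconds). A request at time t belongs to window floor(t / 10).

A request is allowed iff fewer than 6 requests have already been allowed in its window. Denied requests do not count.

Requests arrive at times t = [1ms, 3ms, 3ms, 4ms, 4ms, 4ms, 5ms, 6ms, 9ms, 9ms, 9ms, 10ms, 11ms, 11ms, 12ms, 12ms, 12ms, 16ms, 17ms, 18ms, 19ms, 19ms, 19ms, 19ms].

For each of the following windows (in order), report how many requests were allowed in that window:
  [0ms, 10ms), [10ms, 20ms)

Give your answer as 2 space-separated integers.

Processing requests:
  req#1 t=1ms (window 0): ALLOW
  req#2 t=3ms (window 0): ALLOW
  req#3 t=3ms (window 0): ALLOW
  req#4 t=4ms (window 0): ALLOW
  req#5 t=4ms (window 0): ALLOW
  req#6 t=4ms (window 0): ALLOW
  req#7 t=5ms (window 0): DENY
  req#8 t=6ms (window 0): DENY
  req#9 t=9ms (window 0): DENY
  req#10 t=9ms (window 0): DENY
  req#11 t=9ms (window 0): DENY
  req#12 t=10ms (window 1): ALLOW
  req#13 t=11ms (window 1): ALLOW
  req#14 t=11ms (window 1): ALLOW
  req#15 t=12ms (window 1): ALLOW
  req#16 t=12ms (window 1): ALLOW
  req#17 t=12ms (window 1): ALLOW
  req#18 t=16ms (window 1): DENY
  req#19 t=17ms (window 1): DENY
  req#20 t=18ms (window 1): DENY
  req#21 t=19ms (window 1): DENY
  req#22 t=19ms (window 1): DENY
  req#23 t=19ms (window 1): DENY
  req#24 t=19ms (window 1): DENY

Allowed counts by window: 6 6

Answer: 6 6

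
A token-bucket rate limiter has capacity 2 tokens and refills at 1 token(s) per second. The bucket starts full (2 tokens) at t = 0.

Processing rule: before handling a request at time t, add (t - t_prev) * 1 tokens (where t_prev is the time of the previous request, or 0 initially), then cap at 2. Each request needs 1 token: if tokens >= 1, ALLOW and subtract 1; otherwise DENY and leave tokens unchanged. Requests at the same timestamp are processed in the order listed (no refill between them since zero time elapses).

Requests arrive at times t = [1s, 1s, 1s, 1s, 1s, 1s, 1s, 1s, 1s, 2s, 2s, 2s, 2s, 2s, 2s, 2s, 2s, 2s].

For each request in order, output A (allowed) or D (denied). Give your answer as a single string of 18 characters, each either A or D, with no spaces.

Answer: AADDDDDDDADDDDDDDD

Derivation:
Simulating step by step:
  req#1 t=1s: ALLOW
  req#2 t=1s: ALLOW
  req#3 t=1s: DENY
  req#4 t=1s: DENY
  req#5 t=1s: DENY
  req#6 t=1s: DENY
  req#7 t=1s: DENY
  req#8 t=1s: DENY
  req#9 t=1s: DENY
  req#10 t=2s: ALLOW
  req#11 t=2s: DENY
  req#12 t=2s: DENY
  req#13 t=2s: DENY
  req#14 t=2s: DENY
  req#15 t=2s: DENY
  req#16 t=2s: DENY
  req#17 t=2s: DENY
  req#18 t=2s: DENY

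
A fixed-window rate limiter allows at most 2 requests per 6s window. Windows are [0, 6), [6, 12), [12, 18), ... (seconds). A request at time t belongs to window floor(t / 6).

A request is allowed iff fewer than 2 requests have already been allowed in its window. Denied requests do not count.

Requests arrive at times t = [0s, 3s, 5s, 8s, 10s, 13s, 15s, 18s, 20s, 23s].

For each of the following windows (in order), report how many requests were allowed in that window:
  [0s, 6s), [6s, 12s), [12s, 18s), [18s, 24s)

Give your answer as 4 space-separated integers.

Processing requests:
  req#1 t=0s (window 0): ALLOW
  req#2 t=3s (window 0): ALLOW
  req#3 t=5s (window 0): DENY
  req#4 t=8s (window 1): ALLOW
  req#5 t=10s (window 1): ALLOW
  req#6 t=13s (window 2): ALLOW
  req#7 t=15s (window 2): ALLOW
  req#8 t=18s (window 3): ALLOW
  req#9 t=20s (window 3): ALLOW
  req#10 t=23s (window 3): DENY

Allowed counts by window: 2 2 2 2

Answer: 2 2 2 2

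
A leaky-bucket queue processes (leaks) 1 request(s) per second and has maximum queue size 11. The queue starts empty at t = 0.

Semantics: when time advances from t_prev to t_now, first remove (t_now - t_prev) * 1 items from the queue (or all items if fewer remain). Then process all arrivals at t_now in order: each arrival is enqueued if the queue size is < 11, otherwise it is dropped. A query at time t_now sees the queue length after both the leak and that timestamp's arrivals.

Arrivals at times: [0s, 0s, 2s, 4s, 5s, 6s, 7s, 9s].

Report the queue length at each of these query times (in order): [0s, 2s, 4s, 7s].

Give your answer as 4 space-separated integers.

Queue lengths at query times:
  query t=0s: backlog = 2
  query t=2s: backlog = 1
  query t=4s: backlog = 1
  query t=7s: backlog = 1

Answer: 2 1 1 1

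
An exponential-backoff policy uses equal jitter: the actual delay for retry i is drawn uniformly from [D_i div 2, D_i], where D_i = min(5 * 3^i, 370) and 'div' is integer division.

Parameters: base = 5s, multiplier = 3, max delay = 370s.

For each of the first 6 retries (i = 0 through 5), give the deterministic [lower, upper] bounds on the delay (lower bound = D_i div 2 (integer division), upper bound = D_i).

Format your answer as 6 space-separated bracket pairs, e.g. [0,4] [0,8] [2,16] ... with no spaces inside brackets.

Computing bounds per retry:
  i=0: D_i=min(5*3^0,370)=5, bounds=[2,5]
  i=1: D_i=min(5*3^1,370)=15, bounds=[7,15]
  i=2: D_i=min(5*3^2,370)=45, bounds=[22,45]
  i=3: D_i=min(5*3^3,370)=135, bounds=[67,135]
  i=4: D_i=min(5*3^4,370)=370, bounds=[185,370]
  i=5: D_i=min(5*3^5,370)=370, bounds=[185,370]

Answer: [2,5] [7,15] [22,45] [67,135] [185,370] [185,370]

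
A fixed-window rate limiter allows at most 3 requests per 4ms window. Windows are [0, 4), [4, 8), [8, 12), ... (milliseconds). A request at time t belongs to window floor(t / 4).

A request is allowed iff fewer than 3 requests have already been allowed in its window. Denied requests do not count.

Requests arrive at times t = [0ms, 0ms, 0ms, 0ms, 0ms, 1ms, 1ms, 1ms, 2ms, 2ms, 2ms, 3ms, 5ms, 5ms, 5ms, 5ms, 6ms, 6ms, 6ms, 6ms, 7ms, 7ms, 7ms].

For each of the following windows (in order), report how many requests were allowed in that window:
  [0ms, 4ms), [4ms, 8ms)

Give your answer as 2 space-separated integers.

Answer: 3 3

Derivation:
Processing requests:
  req#1 t=0ms (window 0): ALLOW
  req#2 t=0ms (window 0): ALLOW
  req#3 t=0ms (window 0): ALLOW
  req#4 t=0ms (window 0): DENY
  req#5 t=0ms (window 0): DENY
  req#6 t=1ms (window 0): DENY
  req#7 t=1ms (window 0): DENY
  req#8 t=1ms (window 0): DENY
  req#9 t=2ms (window 0): DENY
  req#10 t=2ms (window 0): DENY
  req#11 t=2ms (window 0): DENY
  req#12 t=3ms (window 0): DENY
  req#13 t=5ms (window 1): ALLOW
  req#14 t=5ms (window 1): ALLOW
  req#15 t=5ms (window 1): ALLOW
  req#16 t=5ms (window 1): DENY
  req#17 t=6ms (window 1): DENY
  req#18 t=6ms (window 1): DENY
  req#19 t=6ms (window 1): DENY
  req#20 t=6ms (window 1): DENY
  req#21 t=7ms (window 1): DENY
  req#22 t=7ms (window 1): DENY
  req#23 t=7ms (window 1): DENY

Allowed counts by window: 3 3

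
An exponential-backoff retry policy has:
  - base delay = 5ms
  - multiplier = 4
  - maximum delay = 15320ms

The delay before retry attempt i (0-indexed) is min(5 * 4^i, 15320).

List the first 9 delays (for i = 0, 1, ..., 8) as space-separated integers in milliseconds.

Computing each delay:
  i=0: min(5*4^0, 15320) = 5
  i=1: min(5*4^1, 15320) = 20
  i=2: min(5*4^2, 15320) = 80
  i=3: min(5*4^3, 15320) = 320
  i=4: min(5*4^4, 15320) = 1280
  i=5: min(5*4^5, 15320) = 5120
  i=6: min(5*4^6, 15320) = 15320
  i=7: min(5*4^7, 15320) = 15320
  i=8: min(5*4^8, 15320) = 15320

Answer: 5 20 80 320 1280 5120 15320 15320 15320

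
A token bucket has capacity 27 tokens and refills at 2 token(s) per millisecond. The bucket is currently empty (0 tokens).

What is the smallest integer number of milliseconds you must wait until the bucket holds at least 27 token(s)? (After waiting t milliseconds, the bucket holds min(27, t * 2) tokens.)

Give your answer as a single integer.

Need t * 2 >= 27, so t >= 27/2.
Smallest integer t = ceil(27/2) = 14.

Answer: 14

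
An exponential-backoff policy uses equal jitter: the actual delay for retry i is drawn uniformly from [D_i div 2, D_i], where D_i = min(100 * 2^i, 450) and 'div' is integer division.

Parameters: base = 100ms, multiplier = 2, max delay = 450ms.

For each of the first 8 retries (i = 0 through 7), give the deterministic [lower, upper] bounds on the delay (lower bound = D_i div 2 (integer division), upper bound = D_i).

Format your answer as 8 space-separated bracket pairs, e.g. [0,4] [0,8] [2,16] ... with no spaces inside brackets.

Computing bounds per retry:
  i=0: D_i=min(100*2^0,450)=100, bounds=[50,100]
  i=1: D_i=min(100*2^1,450)=200, bounds=[100,200]
  i=2: D_i=min(100*2^2,450)=400, bounds=[200,400]
  i=3: D_i=min(100*2^3,450)=450, bounds=[225,450]
  i=4: D_i=min(100*2^4,450)=450, bounds=[225,450]
  i=5: D_i=min(100*2^5,450)=450, bounds=[225,450]
  i=6: D_i=min(100*2^6,450)=450, bounds=[225,450]
  i=7: D_i=min(100*2^7,450)=450, bounds=[225,450]

Answer: [50,100] [100,200] [200,400] [225,450] [225,450] [225,450] [225,450] [225,450]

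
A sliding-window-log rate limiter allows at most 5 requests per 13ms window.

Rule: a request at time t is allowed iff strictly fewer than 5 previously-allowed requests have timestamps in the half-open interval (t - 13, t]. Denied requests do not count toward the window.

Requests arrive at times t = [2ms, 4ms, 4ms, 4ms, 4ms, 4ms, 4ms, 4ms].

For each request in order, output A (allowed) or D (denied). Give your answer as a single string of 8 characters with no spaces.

Tracking allowed requests in the window:
  req#1 t=2ms: ALLOW
  req#2 t=4ms: ALLOW
  req#3 t=4ms: ALLOW
  req#4 t=4ms: ALLOW
  req#5 t=4ms: ALLOW
  req#6 t=4ms: DENY
  req#7 t=4ms: DENY
  req#8 t=4ms: DENY

Answer: AAAAADDD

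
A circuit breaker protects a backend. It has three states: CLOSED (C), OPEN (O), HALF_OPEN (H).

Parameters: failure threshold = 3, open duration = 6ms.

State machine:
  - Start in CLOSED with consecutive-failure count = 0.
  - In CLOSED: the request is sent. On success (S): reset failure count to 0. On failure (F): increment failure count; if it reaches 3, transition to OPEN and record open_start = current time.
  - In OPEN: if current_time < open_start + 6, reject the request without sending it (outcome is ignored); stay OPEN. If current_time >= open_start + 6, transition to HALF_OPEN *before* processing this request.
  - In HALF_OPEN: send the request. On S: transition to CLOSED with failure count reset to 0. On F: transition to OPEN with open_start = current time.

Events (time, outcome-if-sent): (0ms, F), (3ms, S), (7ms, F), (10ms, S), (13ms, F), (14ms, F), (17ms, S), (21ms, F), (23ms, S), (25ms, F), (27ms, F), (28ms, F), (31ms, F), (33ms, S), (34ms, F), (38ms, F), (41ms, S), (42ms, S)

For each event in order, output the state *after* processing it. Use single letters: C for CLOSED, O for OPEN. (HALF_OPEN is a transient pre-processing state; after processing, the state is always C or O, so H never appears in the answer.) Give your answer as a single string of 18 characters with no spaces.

Answer: CCCCCCCCCCCOOOOOCC

Derivation:
State after each event:
  event#1 t=0ms outcome=F: state=CLOSED
  event#2 t=3ms outcome=S: state=CLOSED
  event#3 t=7ms outcome=F: state=CLOSED
  event#4 t=10ms outcome=S: state=CLOSED
  event#5 t=13ms outcome=F: state=CLOSED
  event#6 t=14ms outcome=F: state=CLOSED
  event#7 t=17ms outcome=S: state=CLOSED
  event#8 t=21ms outcome=F: state=CLOSED
  event#9 t=23ms outcome=S: state=CLOSED
  event#10 t=25ms outcome=F: state=CLOSED
  event#11 t=27ms outcome=F: state=CLOSED
  event#12 t=28ms outcome=F: state=OPEN
  event#13 t=31ms outcome=F: state=OPEN
  event#14 t=33ms outcome=S: state=OPEN
  event#15 t=34ms outcome=F: state=OPEN
  event#16 t=38ms outcome=F: state=OPEN
  event#17 t=41ms outcome=S: state=CLOSED
  event#18 t=42ms outcome=S: state=CLOSED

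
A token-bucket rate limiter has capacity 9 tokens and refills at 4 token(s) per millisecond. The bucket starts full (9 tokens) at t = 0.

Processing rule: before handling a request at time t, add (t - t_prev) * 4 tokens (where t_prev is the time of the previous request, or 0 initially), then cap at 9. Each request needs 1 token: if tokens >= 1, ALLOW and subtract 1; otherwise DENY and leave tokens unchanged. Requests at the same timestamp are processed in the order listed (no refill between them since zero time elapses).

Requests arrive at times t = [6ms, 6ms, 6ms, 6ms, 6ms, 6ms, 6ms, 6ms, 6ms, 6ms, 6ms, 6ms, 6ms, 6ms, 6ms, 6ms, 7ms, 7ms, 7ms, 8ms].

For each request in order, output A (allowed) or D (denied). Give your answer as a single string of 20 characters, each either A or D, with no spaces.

Simulating step by step:
  req#1 t=6ms: ALLOW
  req#2 t=6ms: ALLOW
  req#3 t=6ms: ALLOW
  req#4 t=6ms: ALLOW
  req#5 t=6ms: ALLOW
  req#6 t=6ms: ALLOW
  req#7 t=6ms: ALLOW
  req#8 t=6ms: ALLOW
  req#9 t=6ms: ALLOW
  req#10 t=6ms: DENY
  req#11 t=6ms: DENY
  req#12 t=6ms: DENY
  req#13 t=6ms: DENY
  req#14 t=6ms: DENY
  req#15 t=6ms: DENY
  req#16 t=6ms: DENY
  req#17 t=7ms: ALLOW
  req#18 t=7ms: ALLOW
  req#19 t=7ms: ALLOW
  req#20 t=8ms: ALLOW

Answer: AAAAAAAAADDDDDDDAAAA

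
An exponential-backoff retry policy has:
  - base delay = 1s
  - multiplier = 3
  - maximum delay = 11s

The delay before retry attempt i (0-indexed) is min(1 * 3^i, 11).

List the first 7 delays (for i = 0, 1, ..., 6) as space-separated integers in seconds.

Computing each delay:
  i=0: min(1*3^0, 11) = 1
  i=1: min(1*3^1, 11) = 3
  i=2: min(1*3^2, 11) = 9
  i=3: min(1*3^3, 11) = 11
  i=4: min(1*3^4, 11) = 11
  i=5: min(1*3^5, 11) = 11
  i=6: min(1*3^6, 11) = 11

Answer: 1 3 9 11 11 11 11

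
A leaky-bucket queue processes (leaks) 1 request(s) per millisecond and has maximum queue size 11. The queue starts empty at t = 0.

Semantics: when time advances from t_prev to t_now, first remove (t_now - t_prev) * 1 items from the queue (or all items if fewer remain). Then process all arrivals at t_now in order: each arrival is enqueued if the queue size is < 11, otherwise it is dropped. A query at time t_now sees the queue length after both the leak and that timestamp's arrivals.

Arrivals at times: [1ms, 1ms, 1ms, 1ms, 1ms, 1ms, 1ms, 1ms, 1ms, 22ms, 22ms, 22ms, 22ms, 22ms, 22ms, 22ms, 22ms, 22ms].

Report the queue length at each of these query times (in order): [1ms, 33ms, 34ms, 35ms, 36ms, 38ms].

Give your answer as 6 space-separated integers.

Queue lengths at query times:
  query t=1ms: backlog = 9
  query t=33ms: backlog = 0
  query t=34ms: backlog = 0
  query t=35ms: backlog = 0
  query t=36ms: backlog = 0
  query t=38ms: backlog = 0

Answer: 9 0 0 0 0 0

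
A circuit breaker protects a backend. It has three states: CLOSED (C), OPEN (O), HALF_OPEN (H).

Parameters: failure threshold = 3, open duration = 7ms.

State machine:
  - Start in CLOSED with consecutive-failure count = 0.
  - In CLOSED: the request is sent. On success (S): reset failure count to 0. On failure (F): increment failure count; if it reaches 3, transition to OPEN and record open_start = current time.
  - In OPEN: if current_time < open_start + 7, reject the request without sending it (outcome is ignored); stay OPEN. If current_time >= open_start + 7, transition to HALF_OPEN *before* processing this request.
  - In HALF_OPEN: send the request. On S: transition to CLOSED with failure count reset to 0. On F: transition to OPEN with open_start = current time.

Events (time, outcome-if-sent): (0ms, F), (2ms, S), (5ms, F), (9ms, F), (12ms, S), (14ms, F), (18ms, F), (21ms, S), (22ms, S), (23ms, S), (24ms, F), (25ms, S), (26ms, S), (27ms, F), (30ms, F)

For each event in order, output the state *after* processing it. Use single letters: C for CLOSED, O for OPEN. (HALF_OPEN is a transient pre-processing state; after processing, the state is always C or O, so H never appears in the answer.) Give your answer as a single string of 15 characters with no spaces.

State after each event:
  event#1 t=0ms outcome=F: state=CLOSED
  event#2 t=2ms outcome=S: state=CLOSED
  event#3 t=5ms outcome=F: state=CLOSED
  event#4 t=9ms outcome=F: state=CLOSED
  event#5 t=12ms outcome=S: state=CLOSED
  event#6 t=14ms outcome=F: state=CLOSED
  event#7 t=18ms outcome=F: state=CLOSED
  event#8 t=21ms outcome=S: state=CLOSED
  event#9 t=22ms outcome=S: state=CLOSED
  event#10 t=23ms outcome=S: state=CLOSED
  event#11 t=24ms outcome=F: state=CLOSED
  event#12 t=25ms outcome=S: state=CLOSED
  event#13 t=26ms outcome=S: state=CLOSED
  event#14 t=27ms outcome=F: state=CLOSED
  event#15 t=30ms outcome=F: state=CLOSED

Answer: CCCCCCCCCCCCCCC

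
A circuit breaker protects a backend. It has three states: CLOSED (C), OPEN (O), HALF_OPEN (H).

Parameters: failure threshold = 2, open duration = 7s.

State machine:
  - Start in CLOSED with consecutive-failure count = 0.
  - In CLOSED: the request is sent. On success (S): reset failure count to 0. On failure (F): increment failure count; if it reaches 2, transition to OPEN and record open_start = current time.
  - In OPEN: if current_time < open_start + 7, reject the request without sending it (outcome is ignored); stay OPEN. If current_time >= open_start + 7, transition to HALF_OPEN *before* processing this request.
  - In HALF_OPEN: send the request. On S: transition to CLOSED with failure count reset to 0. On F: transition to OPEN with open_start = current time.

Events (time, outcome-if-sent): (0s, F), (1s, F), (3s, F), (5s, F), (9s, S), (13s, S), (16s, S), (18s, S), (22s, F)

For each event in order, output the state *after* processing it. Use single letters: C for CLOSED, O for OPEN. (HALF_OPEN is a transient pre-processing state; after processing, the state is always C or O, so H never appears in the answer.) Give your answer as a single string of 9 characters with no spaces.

Answer: COOOCCCCC

Derivation:
State after each event:
  event#1 t=0s outcome=F: state=CLOSED
  event#2 t=1s outcome=F: state=OPEN
  event#3 t=3s outcome=F: state=OPEN
  event#4 t=5s outcome=F: state=OPEN
  event#5 t=9s outcome=S: state=CLOSED
  event#6 t=13s outcome=S: state=CLOSED
  event#7 t=16s outcome=S: state=CLOSED
  event#8 t=18s outcome=S: state=CLOSED
  event#9 t=22s outcome=F: state=CLOSED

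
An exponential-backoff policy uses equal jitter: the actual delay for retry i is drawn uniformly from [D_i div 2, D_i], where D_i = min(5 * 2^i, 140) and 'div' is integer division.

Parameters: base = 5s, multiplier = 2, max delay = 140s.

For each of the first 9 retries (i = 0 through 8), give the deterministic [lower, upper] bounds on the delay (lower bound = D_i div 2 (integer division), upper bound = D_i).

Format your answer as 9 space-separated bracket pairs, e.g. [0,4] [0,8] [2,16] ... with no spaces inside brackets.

Computing bounds per retry:
  i=0: D_i=min(5*2^0,140)=5, bounds=[2,5]
  i=1: D_i=min(5*2^1,140)=10, bounds=[5,10]
  i=2: D_i=min(5*2^2,140)=20, bounds=[10,20]
  i=3: D_i=min(5*2^3,140)=40, bounds=[20,40]
  i=4: D_i=min(5*2^4,140)=80, bounds=[40,80]
  i=5: D_i=min(5*2^5,140)=140, bounds=[70,140]
  i=6: D_i=min(5*2^6,140)=140, bounds=[70,140]
  i=7: D_i=min(5*2^7,140)=140, bounds=[70,140]
  i=8: D_i=min(5*2^8,140)=140, bounds=[70,140]

Answer: [2,5] [5,10] [10,20] [20,40] [40,80] [70,140] [70,140] [70,140] [70,140]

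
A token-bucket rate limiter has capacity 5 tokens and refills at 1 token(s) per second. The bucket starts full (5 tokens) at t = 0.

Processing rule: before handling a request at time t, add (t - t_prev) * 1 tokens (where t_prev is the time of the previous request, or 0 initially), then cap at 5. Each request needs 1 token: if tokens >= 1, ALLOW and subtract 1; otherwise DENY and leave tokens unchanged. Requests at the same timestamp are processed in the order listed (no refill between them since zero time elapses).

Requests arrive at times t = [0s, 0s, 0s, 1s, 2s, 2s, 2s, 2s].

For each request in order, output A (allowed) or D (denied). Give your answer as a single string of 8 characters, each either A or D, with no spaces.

Simulating step by step:
  req#1 t=0s: ALLOW
  req#2 t=0s: ALLOW
  req#3 t=0s: ALLOW
  req#4 t=1s: ALLOW
  req#5 t=2s: ALLOW
  req#6 t=2s: ALLOW
  req#7 t=2s: ALLOW
  req#8 t=2s: DENY

Answer: AAAAAAAD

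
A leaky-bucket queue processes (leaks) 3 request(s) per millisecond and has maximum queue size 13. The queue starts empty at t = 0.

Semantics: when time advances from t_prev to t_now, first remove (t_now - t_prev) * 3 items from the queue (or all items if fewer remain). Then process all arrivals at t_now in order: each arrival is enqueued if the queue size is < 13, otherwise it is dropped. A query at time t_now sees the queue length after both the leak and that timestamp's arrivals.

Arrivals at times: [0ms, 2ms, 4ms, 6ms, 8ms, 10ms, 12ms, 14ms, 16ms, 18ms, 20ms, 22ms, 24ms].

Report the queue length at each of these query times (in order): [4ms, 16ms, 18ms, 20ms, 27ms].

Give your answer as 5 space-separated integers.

Answer: 1 1 1 1 0

Derivation:
Queue lengths at query times:
  query t=4ms: backlog = 1
  query t=16ms: backlog = 1
  query t=18ms: backlog = 1
  query t=20ms: backlog = 1
  query t=27ms: backlog = 0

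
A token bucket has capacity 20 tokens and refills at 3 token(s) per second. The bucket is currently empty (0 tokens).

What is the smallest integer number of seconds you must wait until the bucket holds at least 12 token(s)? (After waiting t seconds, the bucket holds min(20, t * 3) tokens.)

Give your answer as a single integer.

Need t * 3 >= 12, so t >= 12/3.
Smallest integer t = ceil(12/3) = 4.

Answer: 4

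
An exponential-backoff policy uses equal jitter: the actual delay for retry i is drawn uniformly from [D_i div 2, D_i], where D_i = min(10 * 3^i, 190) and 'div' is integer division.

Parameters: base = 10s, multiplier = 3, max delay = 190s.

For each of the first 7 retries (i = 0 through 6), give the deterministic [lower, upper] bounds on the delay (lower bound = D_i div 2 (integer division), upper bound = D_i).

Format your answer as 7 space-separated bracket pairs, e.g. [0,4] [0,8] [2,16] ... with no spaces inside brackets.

Computing bounds per retry:
  i=0: D_i=min(10*3^0,190)=10, bounds=[5,10]
  i=1: D_i=min(10*3^1,190)=30, bounds=[15,30]
  i=2: D_i=min(10*3^2,190)=90, bounds=[45,90]
  i=3: D_i=min(10*3^3,190)=190, bounds=[95,190]
  i=4: D_i=min(10*3^4,190)=190, bounds=[95,190]
  i=5: D_i=min(10*3^5,190)=190, bounds=[95,190]
  i=6: D_i=min(10*3^6,190)=190, bounds=[95,190]

Answer: [5,10] [15,30] [45,90] [95,190] [95,190] [95,190] [95,190]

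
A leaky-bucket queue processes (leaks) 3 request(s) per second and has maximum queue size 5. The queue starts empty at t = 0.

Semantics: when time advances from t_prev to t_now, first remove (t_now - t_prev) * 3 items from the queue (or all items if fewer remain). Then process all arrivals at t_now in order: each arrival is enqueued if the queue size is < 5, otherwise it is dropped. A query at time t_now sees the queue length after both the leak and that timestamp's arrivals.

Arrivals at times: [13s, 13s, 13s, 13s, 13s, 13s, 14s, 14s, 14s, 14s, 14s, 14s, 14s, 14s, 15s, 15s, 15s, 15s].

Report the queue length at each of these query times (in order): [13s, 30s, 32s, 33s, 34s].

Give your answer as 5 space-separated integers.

Queue lengths at query times:
  query t=13s: backlog = 5
  query t=30s: backlog = 0
  query t=32s: backlog = 0
  query t=33s: backlog = 0
  query t=34s: backlog = 0

Answer: 5 0 0 0 0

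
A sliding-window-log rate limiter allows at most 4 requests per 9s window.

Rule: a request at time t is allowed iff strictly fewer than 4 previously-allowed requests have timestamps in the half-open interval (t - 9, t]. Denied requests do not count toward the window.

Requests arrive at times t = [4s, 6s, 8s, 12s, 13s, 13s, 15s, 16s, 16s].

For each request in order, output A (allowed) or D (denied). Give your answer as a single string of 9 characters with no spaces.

Tracking allowed requests in the window:
  req#1 t=4s: ALLOW
  req#2 t=6s: ALLOW
  req#3 t=8s: ALLOW
  req#4 t=12s: ALLOW
  req#5 t=13s: ALLOW
  req#6 t=13s: DENY
  req#7 t=15s: ALLOW
  req#8 t=16s: DENY
  req#9 t=16s: DENY

Answer: AAAAADADD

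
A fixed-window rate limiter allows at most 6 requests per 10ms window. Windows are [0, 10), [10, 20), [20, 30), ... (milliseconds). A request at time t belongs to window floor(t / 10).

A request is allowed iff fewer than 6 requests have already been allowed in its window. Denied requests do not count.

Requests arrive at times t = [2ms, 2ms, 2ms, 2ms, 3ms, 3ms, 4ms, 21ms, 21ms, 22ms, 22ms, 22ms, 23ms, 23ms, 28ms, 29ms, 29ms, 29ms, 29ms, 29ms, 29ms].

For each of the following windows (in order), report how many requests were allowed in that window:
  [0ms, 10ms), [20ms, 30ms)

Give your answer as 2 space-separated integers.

Answer: 6 6

Derivation:
Processing requests:
  req#1 t=2ms (window 0): ALLOW
  req#2 t=2ms (window 0): ALLOW
  req#3 t=2ms (window 0): ALLOW
  req#4 t=2ms (window 0): ALLOW
  req#5 t=3ms (window 0): ALLOW
  req#6 t=3ms (window 0): ALLOW
  req#7 t=4ms (window 0): DENY
  req#8 t=21ms (window 2): ALLOW
  req#9 t=21ms (window 2): ALLOW
  req#10 t=22ms (window 2): ALLOW
  req#11 t=22ms (window 2): ALLOW
  req#12 t=22ms (window 2): ALLOW
  req#13 t=23ms (window 2): ALLOW
  req#14 t=23ms (window 2): DENY
  req#15 t=28ms (window 2): DENY
  req#16 t=29ms (window 2): DENY
  req#17 t=29ms (window 2): DENY
  req#18 t=29ms (window 2): DENY
  req#19 t=29ms (window 2): DENY
  req#20 t=29ms (window 2): DENY
  req#21 t=29ms (window 2): DENY

Allowed counts by window: 6 6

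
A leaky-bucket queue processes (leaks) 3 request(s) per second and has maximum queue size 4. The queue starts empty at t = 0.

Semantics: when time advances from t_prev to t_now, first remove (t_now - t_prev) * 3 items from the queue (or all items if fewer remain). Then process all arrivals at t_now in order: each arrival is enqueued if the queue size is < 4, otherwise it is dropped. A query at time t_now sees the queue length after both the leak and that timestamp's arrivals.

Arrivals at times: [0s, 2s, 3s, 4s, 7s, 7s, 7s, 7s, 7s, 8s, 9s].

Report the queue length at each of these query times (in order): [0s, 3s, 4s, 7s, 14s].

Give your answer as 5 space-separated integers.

Queue lengths at query times:
  query t=0s: backlog = 1
  query t=3s: backlog = 1
  query t=4s: backlog = 1
  query t=7s: backlog = 4
  query t=14s: backlog = 0

Answer: 1 1 1 4 0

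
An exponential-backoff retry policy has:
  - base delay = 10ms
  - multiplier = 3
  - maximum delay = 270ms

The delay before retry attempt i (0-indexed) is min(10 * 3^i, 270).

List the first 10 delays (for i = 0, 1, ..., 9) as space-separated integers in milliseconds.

Computing each delay:
  i=0: min(10*3^0, 270) = 10
  i=1: min(10*3^1, 270) = 30
  i=2: min(10*3^2, 270) = 90
  i=3: min(10*3^3, 270) = 270
  i=4: min(10*3^4, 270) = 270
  i=5: min(10*3^5, 270) = 270
  i=6: min(10*3^6, 270) = 270
  i=7: min(10*3^7, 270) = 270
  i=8: min(10*3^8, 270) = 270
  i=9: min(10*3^9, 270) = 270

Answer: 10 30 90 270 270 270 270 270 270 270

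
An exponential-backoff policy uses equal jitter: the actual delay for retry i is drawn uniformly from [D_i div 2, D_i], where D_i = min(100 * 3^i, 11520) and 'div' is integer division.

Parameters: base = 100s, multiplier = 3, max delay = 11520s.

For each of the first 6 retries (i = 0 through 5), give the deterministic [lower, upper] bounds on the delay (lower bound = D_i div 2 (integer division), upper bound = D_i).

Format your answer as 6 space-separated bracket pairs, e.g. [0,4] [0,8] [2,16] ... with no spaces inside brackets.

Computing bounds per retry:
  i=0: D_i=min(100*3^0,11520)=100, bounds=[50,100]
  i=1: D_i=min(100*3^1,11520)=300, bounds=[150,300]
  i=2: D_i=min(100*3^2,11520)=900, bounds=[450,900]
  i=3: D_i=min(100*3^3,11520)=2700, bounds=[1350,2700]
  i=4: D_i=min(100*3^4,11520)=8100, bounds=[4050,8100]
  i=5: D_i=min(100*3^5,11520)=11520, bounds=[5760,11520]

Answer: [50,100] [150,300] [450,900] [1350,2700] [4050,8100] [5760,11520]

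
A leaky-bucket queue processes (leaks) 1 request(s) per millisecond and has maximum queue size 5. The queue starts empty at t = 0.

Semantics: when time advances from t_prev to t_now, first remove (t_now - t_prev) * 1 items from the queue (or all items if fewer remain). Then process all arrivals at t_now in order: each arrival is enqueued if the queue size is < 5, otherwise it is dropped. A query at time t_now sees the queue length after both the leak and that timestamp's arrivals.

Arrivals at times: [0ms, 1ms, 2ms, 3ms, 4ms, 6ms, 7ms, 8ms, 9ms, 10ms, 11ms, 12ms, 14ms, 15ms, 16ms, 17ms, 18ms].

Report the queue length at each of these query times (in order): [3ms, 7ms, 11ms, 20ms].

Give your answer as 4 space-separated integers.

Answer: 1 1 1 0

Derivation:
Queue lengths at query times:
  query t=3ms: backlog = 1
  query t=7ms: backlog = 1
  query t=11ms: backlog = 1
  query t=20ms: backlog = 0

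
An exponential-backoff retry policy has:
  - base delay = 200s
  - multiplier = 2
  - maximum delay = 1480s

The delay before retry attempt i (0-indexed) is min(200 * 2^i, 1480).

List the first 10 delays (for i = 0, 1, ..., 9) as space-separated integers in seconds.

Computing each delay:
  i=0: min(200*2^0, 1480) = 200
  i=1: min(200*2^1, 1480) = 400
  i=2: min(200*2^2, 1480) = 800
  i=3: min(200*2^3, 1480) = 1480
  i=4: min(200*2^4, 1480) = 1480
  i=5: min(200*2^5, 1480) = 1480
  i=6: min(200*2^6, 1480) = 1480
  i=7: min(200*2^7, 1480) = 1480
  i=8: min(200*2^8, 1480) = 1480
  i=9: min(200*2^9, 1480) = 1480

Answer: 200 400 800 1480 1480 1480 1480 1480 1480 1480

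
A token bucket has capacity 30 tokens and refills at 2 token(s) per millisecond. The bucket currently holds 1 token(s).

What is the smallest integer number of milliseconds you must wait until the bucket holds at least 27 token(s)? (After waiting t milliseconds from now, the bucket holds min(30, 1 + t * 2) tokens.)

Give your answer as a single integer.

Need 1 + t * 2 >= 27, so t >= 26/2.
Smallest integer t = ceil(26/2) = 13.

Answer: 13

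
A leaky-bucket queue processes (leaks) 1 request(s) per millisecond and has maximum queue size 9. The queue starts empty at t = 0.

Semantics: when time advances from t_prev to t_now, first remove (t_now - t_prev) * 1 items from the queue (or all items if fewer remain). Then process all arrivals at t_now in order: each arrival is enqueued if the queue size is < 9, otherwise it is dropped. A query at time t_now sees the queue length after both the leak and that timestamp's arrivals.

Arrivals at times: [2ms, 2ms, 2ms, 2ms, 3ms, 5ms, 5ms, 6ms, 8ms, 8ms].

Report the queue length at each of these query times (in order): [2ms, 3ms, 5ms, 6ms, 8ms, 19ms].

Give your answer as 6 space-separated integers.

Queue lengths at query times:
  query t=2ms: backlog = 4
  query t=3ms: backlog = 4
  query t=5ms: backlog = 4
  query t=6ms: backlog = 4
  query t=8ms: backlog = 4
  query t=19ms: backlog = 0

Answer: 4 4 4 4 4 0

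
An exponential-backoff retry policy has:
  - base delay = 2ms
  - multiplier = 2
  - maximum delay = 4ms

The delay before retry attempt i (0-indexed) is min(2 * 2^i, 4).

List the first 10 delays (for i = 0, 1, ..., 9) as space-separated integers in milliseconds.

Answer: 2 4 4 4 4 4 4 4 4 4

Derivation:
Computing each delay:
  i=0: min(2*2^0, 4) = 2
  i=1: min(2*2^1, 4) = 4
  i=2: min(2*2^2, 4) = 4
  i=3: min(2*2^3, 4) = 4
  i=4: min(2*2^4, 4) = 4
  i=5: min(2*2^5, 4) = 4
  i=6: min(2*2^6, 4) = 4
  i=7: min(2*2^7, 4) = 4
  i=8: min(2*2^8, 4) = 4
  i=9: min(2*2^9, 4) = 4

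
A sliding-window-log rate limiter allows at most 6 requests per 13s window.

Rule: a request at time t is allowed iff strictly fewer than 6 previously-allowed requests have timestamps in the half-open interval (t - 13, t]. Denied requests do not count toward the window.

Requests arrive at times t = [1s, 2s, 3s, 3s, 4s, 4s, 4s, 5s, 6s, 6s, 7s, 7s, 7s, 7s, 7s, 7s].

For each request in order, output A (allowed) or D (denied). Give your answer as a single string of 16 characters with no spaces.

Tracking allowed requests in the window:
  req#1 t=1s: ALLOW
  req#2 t=2s: ALLOW
  req#3 t=3s: ALLOW
  req#4 t=3s: ALLOW
  req#5 t=4s: ALLOW
  req#6 t=4s: ALLOW
  req#7 t=4s: DENY
  req#8 t=5s: DENY
  req#9 t=6s: DENY
  req#10 t=6s: DENY
  req#11 t=7s: DENY
  req#12 t=7s: DENY
  req#13 t=7s: DENY
  req#14 t=7s: DENY
  req#15 t=7s: DENY
  req#16 t=7s: DENY

Answer: AAAAAADDDDDDDDDD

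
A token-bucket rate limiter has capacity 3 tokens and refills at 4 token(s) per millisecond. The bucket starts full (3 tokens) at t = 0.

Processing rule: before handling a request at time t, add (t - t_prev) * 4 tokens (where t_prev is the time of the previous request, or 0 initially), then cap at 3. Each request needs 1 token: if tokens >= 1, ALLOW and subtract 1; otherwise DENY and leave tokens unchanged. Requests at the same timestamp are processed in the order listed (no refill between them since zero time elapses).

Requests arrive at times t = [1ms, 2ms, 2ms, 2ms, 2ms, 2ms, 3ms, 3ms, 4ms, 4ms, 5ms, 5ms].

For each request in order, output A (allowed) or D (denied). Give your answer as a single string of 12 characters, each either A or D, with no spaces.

Simulating step by step:
  req#1 t=1ms: ALLOW
  req#2 t=2ms: ALLOW
  req#3 t=2ms: ALLOW
  req#4 t=2ms: ALLOW
  req#5 t=2ms: DENY
  req#6 t=2ms: DENY
  req#7 t=3ms: ALLOW
  req#8 t=3ms: ALLOW
  req#9 t=4ms: ALLOW
  req#10 t=4ms: ALLOW
  req#11 t=5ms: ALLOW
  req#12 t=5ms: ALLOW

Answer: AAAADDAAAAAA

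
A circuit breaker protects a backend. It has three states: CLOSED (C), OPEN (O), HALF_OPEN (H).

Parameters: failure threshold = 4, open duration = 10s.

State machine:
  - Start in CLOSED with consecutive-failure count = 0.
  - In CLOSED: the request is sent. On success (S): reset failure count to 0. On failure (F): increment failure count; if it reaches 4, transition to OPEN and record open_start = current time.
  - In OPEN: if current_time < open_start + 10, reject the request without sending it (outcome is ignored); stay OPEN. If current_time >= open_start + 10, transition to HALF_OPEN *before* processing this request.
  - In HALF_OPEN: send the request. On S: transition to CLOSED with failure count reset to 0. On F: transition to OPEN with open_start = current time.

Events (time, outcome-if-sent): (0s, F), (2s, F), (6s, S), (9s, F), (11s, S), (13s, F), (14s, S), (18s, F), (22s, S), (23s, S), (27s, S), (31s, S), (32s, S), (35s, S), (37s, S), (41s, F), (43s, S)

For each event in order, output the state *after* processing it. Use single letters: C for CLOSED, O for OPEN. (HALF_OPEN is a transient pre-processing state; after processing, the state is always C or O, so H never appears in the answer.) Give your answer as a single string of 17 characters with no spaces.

State after each event:
  event#1 t=0s outcome=F: state=CLOSED
  event#2 t=2s outcome=F: state=CLOSED
  event#3 t=6s outcome=S: state=CLOSED
  event#4 t=9s outcome=F: state=CLOSED
  event#5 t=11s outcome=S: state=CLOSED
  event#6 t=13s outcome=F: state=CLOSED
  event#7 t=14s outcome=S: state=CLOSED
  event#8 t=18s outcome=F: state=CLOSED
  event#9 t=22s outcome=S: state=CLOSED
  event#10 t=23s outcome=S: state=CLOSED
  event#11 t=27s outcome=S: state=CLOSED
  event#12 t=31s outcome=S: state=CLOSED
  event#13 t=32s outcome=S: state=CLOSED
  event#14 t=35s outcome=S: state=CLOSED
  event#15 t=37s outcome=S: state=CLOSED
  event#16 t=41s outcome=F: state=CLOSED
  event#17 t=43s outcome=S: state=CLOSED

Answer: CCCCCCCCCCCCCCCCC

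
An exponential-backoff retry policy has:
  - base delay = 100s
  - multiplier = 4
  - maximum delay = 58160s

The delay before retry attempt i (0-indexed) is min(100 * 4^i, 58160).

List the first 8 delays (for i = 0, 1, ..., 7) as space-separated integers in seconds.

Answer: 100 400 1600 6400 25600 58160 58160 58160

Derivation:
Computing each delay:
  i=0: min(100*4^0, 58160) = 100
  i=1: min(100*4^1, 58160) = 400
  i=2: min(100*4^2, 58160) = 1600
  i=3: min(100*4^3, 58160) = 6400
  i=4: min(100*4^4, 58160) = 25600
  i=5: min(100*4^5, 58160) = 58160
  i=6: min(100*4^6, 58160) = 58160
  i=7: min(100*4^7, 58160) = 58160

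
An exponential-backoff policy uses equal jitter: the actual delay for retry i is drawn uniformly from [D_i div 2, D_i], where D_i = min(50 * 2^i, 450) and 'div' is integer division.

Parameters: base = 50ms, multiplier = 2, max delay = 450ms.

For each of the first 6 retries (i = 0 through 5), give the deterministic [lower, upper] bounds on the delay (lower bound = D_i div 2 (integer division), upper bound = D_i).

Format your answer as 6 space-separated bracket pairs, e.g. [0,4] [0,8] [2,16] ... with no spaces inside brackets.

Computing bounds per retry:
  i=0: D_i=min(50*2^0,450)=50, bounds=[25,50]
  i=1: D_i=min(50*2^1,450)=100, bounds=[50,100]
  i=2: D_i=min(50*2^2,450)=200, bounds=[100,200]
  i=3: D_i=min(50*2^3,450)=400, bounds=[200,400]
  i=4: D_i=min(50*2^4,450)=450, bounds=[225,450]
  i=5: D_i=min(50*2^5,450)=450, bounds=[225,450]

Answer: [25,50] [50,100] [100,200] [200,400] [225,450] [225,450]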